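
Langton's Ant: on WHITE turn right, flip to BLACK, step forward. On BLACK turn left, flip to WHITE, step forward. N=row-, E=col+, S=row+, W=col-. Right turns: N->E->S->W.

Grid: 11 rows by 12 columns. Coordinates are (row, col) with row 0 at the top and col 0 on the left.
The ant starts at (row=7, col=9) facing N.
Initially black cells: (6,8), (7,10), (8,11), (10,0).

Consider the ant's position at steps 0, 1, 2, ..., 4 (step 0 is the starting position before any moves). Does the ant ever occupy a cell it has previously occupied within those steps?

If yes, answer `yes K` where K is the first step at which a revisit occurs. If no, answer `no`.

Step 1: on WHITE (7,9): turn R to E, flip to black, move to (7,10). |black|=5 — new cell
Step 2: on BLACK (7,10): turn L to N, flip to white, move to (6,10). |black|=4 — new cell
Step 3: on WHITE (6,10): turn R to E, flip to black, move to (6,11). |black|=5 — new cell
Step 4: on WHITE (6,11): turn R to S, flip to black, move to (7,11). |black|=6 — new cell
No revisit within 4 steps.

Answer: no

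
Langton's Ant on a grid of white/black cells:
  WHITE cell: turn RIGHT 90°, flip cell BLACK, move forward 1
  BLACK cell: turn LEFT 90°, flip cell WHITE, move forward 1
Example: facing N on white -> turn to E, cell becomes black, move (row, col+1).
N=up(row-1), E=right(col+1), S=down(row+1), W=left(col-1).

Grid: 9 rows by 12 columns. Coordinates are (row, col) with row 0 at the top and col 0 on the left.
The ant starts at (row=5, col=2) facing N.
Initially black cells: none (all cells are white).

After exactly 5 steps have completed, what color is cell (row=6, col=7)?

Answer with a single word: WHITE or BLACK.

Step 1: on WHITE (5,2): turn R to E, flip to black, move to (5,3). |black|=1
Step 2: on WHITE (5,3): turn R to S, flip to black, move to (6,3). |black|=2
Step 3: on WHITE (6,3): turn R to W, flip to black, move to (6,2). |black|=3
Step 4: on WHITE (6,2): turn R to N, flip to black, move to (5,2). |black|=4
Step 5: on BLACK (5,2): turn L to W, flip to white, move to (5,1). |black|=3

Answer: WHITE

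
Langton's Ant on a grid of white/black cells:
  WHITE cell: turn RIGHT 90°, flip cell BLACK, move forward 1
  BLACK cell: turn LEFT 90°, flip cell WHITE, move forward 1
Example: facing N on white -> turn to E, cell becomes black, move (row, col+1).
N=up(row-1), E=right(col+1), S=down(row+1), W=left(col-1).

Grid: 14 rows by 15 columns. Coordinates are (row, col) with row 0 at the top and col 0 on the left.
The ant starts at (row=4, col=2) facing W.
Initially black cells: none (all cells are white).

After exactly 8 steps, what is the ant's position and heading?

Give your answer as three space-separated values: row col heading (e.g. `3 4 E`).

Step 1: on WHITE (4,2): turn R to N, flip to black, move to (3,2). |black|=1
Step 2: on WHITE (3,2): turn R to E, flip to black, move to (3,3). |black|=2
Step 3: on WHITE (3,3): turn R to S, flip to black, move to (4,3). |black|=3
Step 4: on WHITE (4,3): turn R to W, flip to black, move to (4,2). |black|=4
Step 5: on BLACK (4,2): turn L to S, flip to white, move to (5,2). |black|=3
Step 6: on WHITE (5,2): turn R to W, flip to black, move to (5,1). |black|=4
Step 7: on WHITE (5,1): turn R to N, flip to black, move to (4,1). |black|=5
Step 8: on WHITE (4,1): turn R to E, flip to black, move to (4,2). |black|=6

Answer: 4 2 E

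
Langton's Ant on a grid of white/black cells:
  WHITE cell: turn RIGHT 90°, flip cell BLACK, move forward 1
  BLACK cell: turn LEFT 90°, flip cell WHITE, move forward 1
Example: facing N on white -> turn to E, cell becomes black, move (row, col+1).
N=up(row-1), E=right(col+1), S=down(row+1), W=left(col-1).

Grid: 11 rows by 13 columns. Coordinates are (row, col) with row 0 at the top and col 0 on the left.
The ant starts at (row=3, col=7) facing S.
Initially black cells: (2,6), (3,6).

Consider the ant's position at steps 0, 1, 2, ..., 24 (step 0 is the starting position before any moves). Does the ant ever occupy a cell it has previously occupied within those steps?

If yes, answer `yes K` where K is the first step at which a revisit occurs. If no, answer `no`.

Step 1: on WHITE (3,7): turn R to W, flip to black, move to (3,6). |black|=3 — new cell
Step 2: on BLACK (3,6): turn L to S, flip to white, move to (4,6). |black|=2 — new cell
Step 3: on WHITE (4,6): turn R to W, flip to black, move to (4,5). |black|=3 — new cell
Step 4: on WHITE (4,5): turn R to N, flip to black, move to (3,5). |black|=4 — new cell
Step 5: on WHITE (3,5): turn R to E, flip to black, move to (3,6). |black|=5 — REVISIT

Answer: yes 5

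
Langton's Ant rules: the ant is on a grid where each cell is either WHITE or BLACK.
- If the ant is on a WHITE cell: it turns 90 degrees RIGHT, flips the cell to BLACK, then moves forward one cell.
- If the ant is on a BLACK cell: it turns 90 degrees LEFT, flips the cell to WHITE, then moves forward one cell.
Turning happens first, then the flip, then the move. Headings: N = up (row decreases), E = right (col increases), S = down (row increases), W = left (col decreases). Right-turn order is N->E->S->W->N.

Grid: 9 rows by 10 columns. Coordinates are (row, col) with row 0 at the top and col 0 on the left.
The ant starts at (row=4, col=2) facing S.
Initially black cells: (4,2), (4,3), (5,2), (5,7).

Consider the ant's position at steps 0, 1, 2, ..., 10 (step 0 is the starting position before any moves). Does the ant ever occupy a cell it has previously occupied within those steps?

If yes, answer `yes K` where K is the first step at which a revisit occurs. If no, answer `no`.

Step 1: on BLACK (4,2): turn L to E, flip to white, move to (4,3). |black|=3 — new cell
Step 2: on BLACK (4,3): turn L to N, flip to white, move to (3,3). |black|=2 — new cell
Step 3: on WHITE (3,3): turn R to E, flip to black, move to (3,4). |black|=3 — new cell
Step 4: on WHITE (3,4): turn R to S, flip to black, move to (4,4). |black|=4 — new cell
Step 5: on WHITE (4,4): turn R to W, flip to black, move to (4,3). |black|=5 — REVISIT

Answer: yes 5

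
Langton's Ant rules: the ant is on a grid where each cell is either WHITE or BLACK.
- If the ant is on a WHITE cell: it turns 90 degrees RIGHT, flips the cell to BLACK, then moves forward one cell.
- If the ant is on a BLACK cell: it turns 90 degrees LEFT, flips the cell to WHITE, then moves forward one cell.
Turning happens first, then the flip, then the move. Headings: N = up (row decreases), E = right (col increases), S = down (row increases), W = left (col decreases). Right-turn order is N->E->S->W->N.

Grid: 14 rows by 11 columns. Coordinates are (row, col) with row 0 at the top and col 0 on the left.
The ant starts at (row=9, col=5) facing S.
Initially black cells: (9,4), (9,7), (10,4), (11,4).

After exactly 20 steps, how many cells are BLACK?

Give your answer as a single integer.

Step 1: on WHITE (9,5): turn R to W, flip to black, move to (9,4). |black|=5
Step 2: on BLACK (9,4): turn L to S, flip to white, move to (10,4). |black|=4
Step 3: on BLACK (10,4): turn L to E, flip to white, move to (10,5). |black|=3
Step 4: on WHITE (10,5): turn R to S, flip to black, move to (11,5). |black|=4
Step 5: on WHITE (11,5): turn R to W, flip to black, move to (11,4). |black|=5
Step 6: on BLACK (11,4): turn L to S, flip to white, move to (12,4). |black|=4
Step 7: on WHITE (12,4): turn R to W, flip to black, move to (12,3). |black|=5
Step 8: on WHITE (12,3): turn R to N, flip to black, move to (11,3). |black|=6
Step 9: on WHITE (11,3): turn R to E, flip to black, move to (11,4). |black|=7
Step 10: on WHITE (11,4): turn R to S, flip to black, move to (12,4). |black|=8
Step 11: on BLACK (12,4): turn L to E, flip to white, move to (12,5). |black|=7
Step 12: on WHITE (12,5): turn R to S, flip to black, move to (13,5). |black|=8
Step 13: on WHITE (13,5): turn R to W, flip to black, move to (13,4). |black|=9
Step 14: on WHITE (13,4): turn R to N, flip to black, move to (12,4). |black|=10
Step 15: on WHITE (12,4): turn R to E, flip to black, move to (12,5). |black|=11
Step 16: on BLACK (12,5): turn L to N, flip to white, move to (11,5). |black|=10
Step 17: on BLACK (11,5): turn L to W, flip to white, move to (11,4). |black|=9
Step 18: on BLACK (11,4): turn L to S, flip to white, move to (12,4). |black|=8
Step 19: on BLACK (12,4): turn L to E, flip to white, move to (12,5). |black|=7
Step 20: on WHITE (12,5): turn R to S, flip to black, move to (13,5). |black|=8

Answer: 8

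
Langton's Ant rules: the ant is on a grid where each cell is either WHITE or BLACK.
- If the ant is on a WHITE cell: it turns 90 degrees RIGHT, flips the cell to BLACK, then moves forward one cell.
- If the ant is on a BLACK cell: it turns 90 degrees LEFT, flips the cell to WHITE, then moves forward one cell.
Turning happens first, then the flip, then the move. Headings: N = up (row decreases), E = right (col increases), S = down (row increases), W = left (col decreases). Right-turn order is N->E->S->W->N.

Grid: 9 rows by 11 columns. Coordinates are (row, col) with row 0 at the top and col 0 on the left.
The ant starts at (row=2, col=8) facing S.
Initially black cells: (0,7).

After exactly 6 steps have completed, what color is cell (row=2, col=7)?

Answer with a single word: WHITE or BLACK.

Step 1: on WHITE (2,8): turn R to W, flip to black, move to (2,7). |black|=2
Step 2: on WHITE (2,7): turn R to N, flip to black, move to (1,7). |black|=3
Step 3: on WHITE (1,7): turn R to E, flip to black, move to (1,8). |black|=4
Step 4: on WHITE (1,8): turn R to S, flip to black, move to (2,8). |black|=5
Step 5: on BLACK (2,8): turn L to E, flip to white, move to (2,9). |black|=4
Step 6: on WHITE (2,9): turn R to S, flip to black, move to (3,9). |black|=5

Answer: BLACK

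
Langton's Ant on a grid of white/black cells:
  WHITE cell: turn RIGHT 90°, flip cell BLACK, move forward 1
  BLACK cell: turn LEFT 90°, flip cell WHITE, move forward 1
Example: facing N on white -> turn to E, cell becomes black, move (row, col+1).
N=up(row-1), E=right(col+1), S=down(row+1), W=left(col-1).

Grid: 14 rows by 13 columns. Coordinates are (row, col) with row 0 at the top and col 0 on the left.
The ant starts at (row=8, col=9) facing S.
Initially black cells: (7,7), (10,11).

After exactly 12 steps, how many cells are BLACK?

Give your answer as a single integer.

Answer: 10

Derivation:
Step 1: on WHITE (8,9): turn R to W, flip to black, move to (8,8). |black|=3
Step 2: on WHITE (8,8): turn R to N, flip to black, move to (7,8). |black|=4
Step 3: on WHITE (7,8): turn R to E, flip to black, move to (7,9). |black|=5
Step 4: on WHITE (7,9): turn R to S, flip to black, move to (8,9). |black|=6
Step 5: on BLACK (8,9): turn L to E, flip to white, move to (8,10). |black|=5
Step 6: on WHITE (8,10): turn R to S, flip to black, move to (9,10). |black|=6
Step 7: on WHITE (9,10): turn R to W, flip to black, move to (9,9). |black|=7
Step 8: on WHITE (9,9): turn R to N, flip to black, move to (8,9). |black|=8
Step 9: on WHITE (8,9): turn R to E, flip to black, move to (8,10). |black|=9
Step 10: on BLACK (8,10): turn L to N, flip to white, move to (7,10). |black|=8
Step 11: on WHITE (7,10): turn R to E, flip to black, move to (7,11). |black|=9
Step 12: on WHITE (7,11): turn R to S, flip to black, move to (8,11). |black|=10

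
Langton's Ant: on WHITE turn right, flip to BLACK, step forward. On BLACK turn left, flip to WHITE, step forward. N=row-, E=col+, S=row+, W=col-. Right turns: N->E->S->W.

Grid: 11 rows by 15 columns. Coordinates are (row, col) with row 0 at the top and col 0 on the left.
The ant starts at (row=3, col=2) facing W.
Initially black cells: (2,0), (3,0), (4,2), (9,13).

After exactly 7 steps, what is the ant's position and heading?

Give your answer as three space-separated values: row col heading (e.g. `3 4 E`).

Step 1: on WHITE (3,2): turn R to N, flip to black, move to (2,2). |black|=5
Step 2: on WHITE (2,2): turn R to E, flip to black, move to (2,3). |black|=6
Step 3: on WHITE (2,3): turn R to S, flip to black, move to (3,3). |black|=7
Step 4: on WHITE (3,3): turn R to W, flip to black, move to (3,2). |black|=8
Step 5: on BLACK (3,2): turn L to S, flip to white, move to (4,2). |black|=7
Step 6: on BLACK (4,2): turn L to E, flip to white, move to (4,3). |black|=6
Step 7: on WHITE (4,3): turn R to S, flip to black, move to (5,3). |black|=7

Answer: 5 3 S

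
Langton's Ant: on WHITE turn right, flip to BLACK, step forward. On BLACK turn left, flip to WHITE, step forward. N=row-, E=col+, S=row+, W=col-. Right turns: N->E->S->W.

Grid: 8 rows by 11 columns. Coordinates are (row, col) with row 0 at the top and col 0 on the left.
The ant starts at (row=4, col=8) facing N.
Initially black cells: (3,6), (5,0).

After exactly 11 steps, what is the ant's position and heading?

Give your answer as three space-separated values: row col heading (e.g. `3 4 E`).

Answer: 5 6 W

Derivation:
Step 1: on WHITE (4,8): turn R to E, flip to black, move to (4,9). |black|=3
Step 2: on WHITE (4,9): turn R to S, flip to black, move to (5,9). |black|=4
Step 3: on WHITE (5,9): turn R to W, flip to black, move to (5,8). |black|=5
Step 4: on WHITE (5,8): turn R to N, flip to black, move to (4,8). |black|=6
Step 5: on BLACK (4,8): turn L to W, flip to white, move to (4,7). |black|=5
Step 6: on WHITE (4,7): turn R to N, flip to black, move to (3,7). |black|=6
Step 7: on WHITE (3,7): turn R to E, flip to black, move to (3,8). |black|=7
Step 8: on WHITE (3,8): turn R to S, flip to black, move to (4,8). |black|=8
Step 9: on WHITE (4,8): turn R to W, flip to black, move to (4,7). |black|=9
Step 10: on BLACK (4,7): turn L to S, flip to white, move to (5,7). |black|=8
Step 11: on WHITE (5,7): turn R to W, flip to black, move to (5,6). |black|=9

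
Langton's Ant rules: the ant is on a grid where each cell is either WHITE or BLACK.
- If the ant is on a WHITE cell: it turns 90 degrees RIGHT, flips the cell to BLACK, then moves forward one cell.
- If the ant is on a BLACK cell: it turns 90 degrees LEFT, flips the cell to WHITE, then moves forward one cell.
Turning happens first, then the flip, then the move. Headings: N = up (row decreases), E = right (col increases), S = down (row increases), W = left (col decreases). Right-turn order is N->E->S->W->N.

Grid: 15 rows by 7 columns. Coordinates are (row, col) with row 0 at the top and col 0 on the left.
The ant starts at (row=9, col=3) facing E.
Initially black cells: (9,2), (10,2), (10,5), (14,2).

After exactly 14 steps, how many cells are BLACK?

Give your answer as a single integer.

Answer: 10

Derivation:
Step 1: on WHITE (9,3): turn R to S, flip to black, move to (10,3). |black|=5
Step 2: on WHITE (10,3): turn R to W, flip to black, move to (10,2). |black|=6
Step 3: on BLACK (10,2): turn L to S, flip to white, move to (11,2). |black|=5
Step 4: on WHITE (11,2): turn R to W, flip to black, move to (11,1). |black|=6
Step 5: on WHITE (11,1): turn R to N, flip to black, move to (10,1). |black|=7
Step 6: on WHITE (10,1): turn R to E, flip to black, move to (10,2). |black|=8
Step 7: on WHITE (10,2): turn R to S, flip to black, move to (11,2). |black|=9
Step 8: on BLACK (11,2): turn L to E, flip to white, move to (11,3). |black|=8
Step 9: on WHITE (11,3): turn R to S, flip to black, move to (12,3). |black|=9
Step 10: on WHITE (12,3): turn R to W, flip to black, move to (12,2). |black|=10
Step 11: on WHITE (12,2): turn R to N, flip to black, move to (11,2). |black|=11
Step 12: on WHITE (11,2): turn R to E, flip to black, move to (11,3). |black|=12
Step 13: on BLACK (11,3): turn L to N, flip to white, move to (10,3). |black|=11
Step 14: on BLACK (10,3): turn L to W, flip to white, move to (10,2). |black|=10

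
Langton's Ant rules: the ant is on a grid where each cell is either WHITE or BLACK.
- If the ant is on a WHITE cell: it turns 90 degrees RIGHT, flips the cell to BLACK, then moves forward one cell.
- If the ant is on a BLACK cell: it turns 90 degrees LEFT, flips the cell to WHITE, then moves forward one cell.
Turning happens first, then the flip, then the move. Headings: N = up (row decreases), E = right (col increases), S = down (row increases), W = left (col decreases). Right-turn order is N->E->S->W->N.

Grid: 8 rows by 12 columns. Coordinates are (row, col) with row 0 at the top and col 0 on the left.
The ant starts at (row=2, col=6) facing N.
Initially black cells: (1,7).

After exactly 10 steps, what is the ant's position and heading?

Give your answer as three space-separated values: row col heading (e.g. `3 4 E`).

Answer: 3 5 S

Derivation:
Step 1: on WHITE (2,6): turn R to E, flip to black, move to (2,7). |black|=2
Step 2: on WHITE (2,7): turn R to S, flip to black, move to (3,7). |black|=3
Step 3: on WHITE (3,7): turn R to W, flip to black, move to (3,6). |black|=4
Step 4: on WHITE (3,6): turn R to N, flip to black, move to (2,6). |black|=5
Step 5: on BLACK (2,6): turn L to W, flip to white, move to (2,5). |black|=4
Step 6: on WHITE (2,5): turn R to N, flip to black, move to (1,5). |black|=5
Step 7: on WHITE (1,5): turn R to E, flip to black, move to (1,6). |black|=6
Step 8: on WHITE (1,6): turn R to S, flip to black, move to (2,6). |black|=7
Step 9: on WHITE (2,6): turn R to W, flip to black, move to (2,5). |black|=8
Step 10: on BLACK (2,5): turn L to S, flip to white, move to (3,5). |black|=7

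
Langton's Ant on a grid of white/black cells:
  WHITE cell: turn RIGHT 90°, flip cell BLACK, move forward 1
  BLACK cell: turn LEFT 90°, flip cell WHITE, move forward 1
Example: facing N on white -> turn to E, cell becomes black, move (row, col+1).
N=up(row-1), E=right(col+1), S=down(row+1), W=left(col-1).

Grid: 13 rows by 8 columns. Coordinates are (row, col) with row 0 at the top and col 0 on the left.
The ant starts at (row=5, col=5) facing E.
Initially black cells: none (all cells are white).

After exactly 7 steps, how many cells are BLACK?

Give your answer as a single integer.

Step 1: on WHITE (5,5): turn R to S, flip to black, move to (6,5). |black|=1
Step 2: on WHITE (6,5): turn R to W, flip to black, move to (6,4). |black|=2
Step 3: on WHITE (6,4): turn R to N, flip to black, move to (5,4). |black|=3
Step 4: on WHITE (5,4): turn R to E, flip to black, move to (5,5). |black|=4
Step 5: on BLACK (5,5): turn L to N, flip to white, move to (4,5). |black|=3
Step 6: on WHITE (4,5): turn R to E, flip to black, move to (4,6). |black|=4
Step 7: on WHITE (4,6): turn R to S, flip to black, move to (5,6). |black|=5

Answer: 5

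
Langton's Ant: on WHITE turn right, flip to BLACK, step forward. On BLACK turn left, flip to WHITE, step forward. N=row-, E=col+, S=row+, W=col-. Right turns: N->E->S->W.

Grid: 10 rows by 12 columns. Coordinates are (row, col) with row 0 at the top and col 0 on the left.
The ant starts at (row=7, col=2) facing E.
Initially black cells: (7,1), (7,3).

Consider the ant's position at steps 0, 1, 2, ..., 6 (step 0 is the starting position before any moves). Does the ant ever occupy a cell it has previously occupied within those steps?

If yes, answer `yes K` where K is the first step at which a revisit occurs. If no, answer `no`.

Step 1: on WHITE (7,2): turn R to S, flip to black, move to (8,2). |black|=3 — new cell
Step 2: on WHITE (8,2): turn R to W, flip to black, move to (8,1). |black|=4 — new cell
Step 3: on WHITE (8,1): turn R to N, flip to black, move to (7,1). |black|=5 — new cell
Step 4: on BLACK (7,1): turn L to W, flip to white, move to (7,0). |black|=4 — new cell
Step 5: on WHITE (7,0): turn R to N, flip to black, move to (6,0). |black|=5 — new cell
Step 6: on WHITE (6,0): turn R to E, flip to black, move to (6,1). |black|=6 — new cell
No revisit within 6 steps.

Answer: no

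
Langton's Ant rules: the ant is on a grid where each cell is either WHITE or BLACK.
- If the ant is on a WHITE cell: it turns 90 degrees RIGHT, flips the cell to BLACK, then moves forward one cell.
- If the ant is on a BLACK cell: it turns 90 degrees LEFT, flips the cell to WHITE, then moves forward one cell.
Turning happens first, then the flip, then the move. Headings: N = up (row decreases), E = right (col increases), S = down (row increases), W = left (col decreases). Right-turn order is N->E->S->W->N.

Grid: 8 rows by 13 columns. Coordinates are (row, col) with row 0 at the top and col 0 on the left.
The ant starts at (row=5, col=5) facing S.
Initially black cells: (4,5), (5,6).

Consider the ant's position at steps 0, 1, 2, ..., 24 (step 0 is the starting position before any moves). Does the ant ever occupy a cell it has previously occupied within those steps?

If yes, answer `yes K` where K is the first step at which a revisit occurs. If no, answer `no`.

Step 1: on WHITE (5,5): turn R to W, flip to black, move to (5,4). |black|=3 — new cell
Step 2: on WHITE (5,4): turn R to N, flip to black, move to (4,4). |black|=4 — new cell
Step 3: on WHITE (4,4): turn R to E, flip to black, move to (4,5). |black|=5 — new cell
Step 4: on BLACK (4,5): turn L to N, flip to white, move to (3,5). |black|=4 — new cell
Step 5: on WHITE (3,5): turn R to E, flip to black, move to (3,6). |black|=5 — new cell
Step 6: on WHITE (3,6): turn R to S, flip to black, move to (4,6). |black|=6 — new cell
Step 7: on WHITE (4,6): turn R to W, flip to black, move to (4,5). |black|=7 — REVISIT

Answer: yes 7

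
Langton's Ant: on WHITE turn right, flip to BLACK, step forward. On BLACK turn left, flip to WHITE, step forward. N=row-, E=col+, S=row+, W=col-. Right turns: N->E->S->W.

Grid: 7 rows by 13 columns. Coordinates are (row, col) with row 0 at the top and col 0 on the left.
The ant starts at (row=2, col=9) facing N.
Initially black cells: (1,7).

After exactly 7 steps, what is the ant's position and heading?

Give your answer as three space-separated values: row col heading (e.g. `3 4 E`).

Answer: 1 9 E

Derivation:
Step 1: on WHITE (2,9): turn R to E, flip to black, move to (2,10). |black|=2
Step 2: on WHITE (2,10): turn R to S, flip to black, move to (3,10). |black|=3
Step 3: on WHITE (3,10): turn R to W, flip to black, move to (3,9). |black|=4
Step 4: on WHITE (3,9): turn R to N, flip to black, move to (2,9). |black|=5
Step 5: on BLACK (2,9): turn L to W, flip to white, move to (2,8). |black|=4
Step 6: on WHITE (2,8): turn R to N, flip to black, move to (1,8). |black|=5
Step 7: on WHITE (1,8): turn R to E, flip to black, move to (1,9). |black|=6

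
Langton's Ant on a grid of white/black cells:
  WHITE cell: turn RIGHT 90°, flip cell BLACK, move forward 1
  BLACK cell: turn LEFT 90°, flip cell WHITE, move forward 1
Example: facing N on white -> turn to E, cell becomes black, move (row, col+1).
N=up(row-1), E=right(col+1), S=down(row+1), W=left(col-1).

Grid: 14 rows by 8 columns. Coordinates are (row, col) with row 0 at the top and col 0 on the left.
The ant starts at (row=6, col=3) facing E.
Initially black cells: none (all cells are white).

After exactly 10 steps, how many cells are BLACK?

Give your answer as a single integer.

Step 1: on WHITE (6,3): turn R to S, flip to black, move to (7,3). |black|=1
Step 2: on WHITE (7,3): turn R to W, flip to black, move to (7,2). |black|=2
Step 3: on WHITE (7,2): turn R to N, flip to black, move to (6,2). |black|=3
Step 4: on WHITE (6,2): turn R to E, flip to black, move to (6,3). |black|=4
Step 5: on BLACK (6,3): turn L to N, flip to white, move to (5,3). |black|=3
Step 6: on WHITE (5,3): turn R to E, flip to black, move to (5,4). |black|=4
Step 7: on WHITE (5,4): turn R to S, flip to black, move to (6,4). |black|=5
Step 8: on WHITE (6,4): turn R to W, flip to black, move to (6,3). |black|=6
Step 9: on WHITE (6,3): turn R to N, flip to black, move to (5,3). |black|=7
Step 10: on BLACK (5,3): turn L to W, flip to white, move to (5,2). |black|=6

Answer: 6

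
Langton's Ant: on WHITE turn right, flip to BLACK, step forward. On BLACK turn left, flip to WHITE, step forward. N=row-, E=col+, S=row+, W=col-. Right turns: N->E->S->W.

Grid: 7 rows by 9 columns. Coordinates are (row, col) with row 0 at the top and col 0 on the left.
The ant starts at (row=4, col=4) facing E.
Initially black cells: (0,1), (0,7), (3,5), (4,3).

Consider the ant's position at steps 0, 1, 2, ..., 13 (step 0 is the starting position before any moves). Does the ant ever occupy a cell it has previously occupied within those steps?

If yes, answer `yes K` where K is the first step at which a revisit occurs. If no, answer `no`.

Step 1: on WHITE (4,4): turn R to S, flip to black, move to (5,4). |black|=5 — new cell
Step 2: on WHITE (5,4): turn R to W, flip to black, move to (5,3). |black|=6 — new cell
Step 3: on WHITE (5,3): turn R to N, flip to black, move to (4,3). |black|=7 — new cell
Step 4: on BLACK (4,3): turn L to W, flip to white, move to (4,2). |black|=6 — new cell
Step 5: on WHITE (4,2): turn R to N, flip to black, move to (3,2). |black|=7 — new cell
Step 6: on WHITE (3,2): turn R to E, flip to black, move to (3,3). |black|=8 — new cell
Step 7: on WHITE (3,3): turn R to S, flip to black, move to (4,3). |black|=9 — REVISIT

Answer: yes 7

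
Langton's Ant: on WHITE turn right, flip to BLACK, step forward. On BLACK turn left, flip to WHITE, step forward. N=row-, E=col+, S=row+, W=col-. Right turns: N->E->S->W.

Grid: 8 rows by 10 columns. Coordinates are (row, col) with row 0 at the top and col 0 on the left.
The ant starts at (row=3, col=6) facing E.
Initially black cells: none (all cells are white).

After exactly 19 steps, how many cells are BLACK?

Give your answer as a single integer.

Answer: 7

Derivation:
Step 1: on WHITE (3,6): turn R to S, flip to black, move to (4,6). |black|=1
Step 2: on WHITE (4,6): turn R to W, flip to black, move to (4,5). |black|=2
Step 3: on WHITE (4,5): turn R to N, flip to black, move to (3,5). |black|=3
Step 4: on WHITE (3,5): turn R to E, flip to black, move to (3,6). |black|=4
Step 5: on BLACK (3,6): turn L to N, flip to white, move to (2,6). |black|=3
Step 6: on WHITE (2,6): turn R to E, flip to black, move to (2,7). |black|=4
Step 7: on WHITE (2,7): turn R to S, flip to black, move to (3,7). |black|=5
Step 8: on WHITE (3,7): turn R to W, flip to black, move to (3,6). |black|=6
Step 9: on WHITE (3,6): turn R to N, flip to black, move to (2,6). |black|=7
Step 10: on BLACK (2,6): turn L to W, flip to white, move to (2,5). |black|=6
Step 11: on WHITE (2,5): turn R to N, flip to black, move to (1,5). |black|=7
Step 12: on WHITE (1,5): turn R to E, flip to black, move to (1,6). |black|=8
Step 13: on WHITE (1,6): turn R to S, flip to black, move to (2,6). |black|=9
Step 14: on WHITE (2,6): turn R to W, flip to black, move to (2,5). |black|=10
Step 15: on BLACK (2,5): turn L to S, flip to white, move to (3,5). |black|=9
Step 16: on BLACK (3,5): turn L to E, flip to white, move to (3,6). |black|=8
Step 17: on BLACK (3,6): turn L to N, flip to white, move to (2,6). |black|=7
Step 18: on BLACK (2,6): turn L to W, flip to white, move to (2,5). |black|=6
Step 19: on WHITE (2,5): turn R to N, flip to black, move to (1,5). |black|=7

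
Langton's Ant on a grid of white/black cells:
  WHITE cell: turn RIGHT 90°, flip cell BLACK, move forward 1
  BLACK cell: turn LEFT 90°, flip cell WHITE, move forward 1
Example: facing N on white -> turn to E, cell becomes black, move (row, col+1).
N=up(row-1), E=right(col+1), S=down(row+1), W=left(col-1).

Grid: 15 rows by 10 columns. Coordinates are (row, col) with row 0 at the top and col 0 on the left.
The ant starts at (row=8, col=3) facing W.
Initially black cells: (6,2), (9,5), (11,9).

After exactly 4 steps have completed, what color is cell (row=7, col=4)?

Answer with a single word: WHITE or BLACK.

Answer: BLACK

Derivation:
Step 1: on WHITE (8,3): turn R to N, flip to black, move to (7,3). |black|=4
Step 2: on WHITE (7,3): turn R to E, flip to black, move to (7,4). |black|=5
Step 3: on WHITE (7,4): turn R to S, flip to black, move to (8,4). |black|=6
Step 4: on WHITE (8,4): turn R to W, flip to black, move to (8,3). |black|=7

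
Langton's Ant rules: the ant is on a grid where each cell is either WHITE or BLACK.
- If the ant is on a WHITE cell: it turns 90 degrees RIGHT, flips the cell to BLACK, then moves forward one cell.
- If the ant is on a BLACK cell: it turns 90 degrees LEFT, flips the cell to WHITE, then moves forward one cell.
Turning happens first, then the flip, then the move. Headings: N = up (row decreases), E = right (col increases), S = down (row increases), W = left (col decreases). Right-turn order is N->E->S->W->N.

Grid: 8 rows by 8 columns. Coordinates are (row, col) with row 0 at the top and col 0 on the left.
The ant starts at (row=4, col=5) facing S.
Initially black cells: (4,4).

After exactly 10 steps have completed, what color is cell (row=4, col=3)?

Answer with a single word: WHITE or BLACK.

Step 1: on WHITE (4,5): turn R to W, flip to black, move to (4,4). |black|=2
Step 2: on BLACK (4,4): turn L to S, flip to white, move to (5,4). |black|=1
Step 3: on WHITE (5,4): turn R to W, flip to black, move to (5,3). |black|=2
Step 4: on WHITE (5,3): turn R to N, flip to black, move to (4,3). |black|=3
Step 5: on WHITE (4,3): turn R to E, flip to black, move to (4,4). |black|=4
Step 6: on WHITE (4,4): turn R to S, flip to black, move to (5,4). |black|=5
Step 7: on BLACK (5,4): turn L to E, flip to white, move to (5,5). |black|=4
Step 8: on WHITE (5,5): turn R to S, flip to black, move to (6,5). |black|=5
Step 9: on WHITE (6,5): turn R to W, flip to black, move to (6,4). |black|=6
Step 10: on WHITE (6,4): turn R to N, flip to black, move to (5,4). |black|=7

Answer: BLACK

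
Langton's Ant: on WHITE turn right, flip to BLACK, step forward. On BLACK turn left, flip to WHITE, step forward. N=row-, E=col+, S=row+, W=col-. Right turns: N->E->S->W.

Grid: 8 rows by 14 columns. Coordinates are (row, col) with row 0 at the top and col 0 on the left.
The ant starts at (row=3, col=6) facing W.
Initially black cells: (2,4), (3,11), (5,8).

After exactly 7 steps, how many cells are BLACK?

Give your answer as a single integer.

Step 1: on WHITE (3,6): turn R to N, flip to black, move to (2,6). |black|=4
Step 2: on WHITE (2,6): turn R to E, flip to black, move to (2,7). |black|=5
Step 3: on WHITE (2,7): turn R to S, flip to black, move to (3,7). |black|=6
Step 4: on WHITE (3,7): turn R to W, flip to black, move to (3,6). |black|=7
Step 5: on BLACK (3,6): turn L to S, flip to white, move to (4,6). |black|=6
Step 6: on WHITE (4,6): turn R to W, flip to black, move to (4,5). |black|=7
Step 7: on WHITE (4,5): turn R to N, flip to black, move to (3,5). |black|=8

Answer: 8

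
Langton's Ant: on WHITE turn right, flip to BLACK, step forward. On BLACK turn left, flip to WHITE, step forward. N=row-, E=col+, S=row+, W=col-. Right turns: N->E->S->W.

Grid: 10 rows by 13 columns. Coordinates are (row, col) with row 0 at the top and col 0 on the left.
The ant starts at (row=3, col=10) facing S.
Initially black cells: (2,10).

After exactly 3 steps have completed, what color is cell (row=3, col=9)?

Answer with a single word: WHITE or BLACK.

Step 1: on WHITE (3,10): turn R to W, flip to black, move to (3,9). |black|=2
Step 2: on WHITE (3,9): turn R to N, flip to black, move to (2,9). |black|=3
Step 3: on WHITE (2,9): turn R to E, flip to black, move to (2,10). |black|=4

Answer: BLACK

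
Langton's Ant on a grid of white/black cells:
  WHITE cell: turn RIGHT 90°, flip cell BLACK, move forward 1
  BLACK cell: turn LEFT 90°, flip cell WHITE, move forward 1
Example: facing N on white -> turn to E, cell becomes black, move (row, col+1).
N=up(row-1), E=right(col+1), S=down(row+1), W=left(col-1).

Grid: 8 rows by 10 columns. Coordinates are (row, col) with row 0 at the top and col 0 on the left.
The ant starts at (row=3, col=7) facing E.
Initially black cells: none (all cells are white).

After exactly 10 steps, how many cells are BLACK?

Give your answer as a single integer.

Answer: 6

Derivation:
Step 1: on WHITE (3,7): turn R to S, flip to black, move to (4,7). |black|=1
Step 2: on WHITE (4,7): turn R to W, flip to black, move to (4,6). |black|=2
Step 3: on WHITE (4,6): turn R to N, flip to black, move to (3,6). |black|=3
Step 4: on WHITE (3,6): turn R to E, flip to black, move to (3,7). |black|=4
Step 5: on BLACK (3,7): turn L to N, flip to white, move to (2,7). |black|=3
Step 6: on WHITE (2,7): turn R to E, flip to black, move to (2,8). |black|=4
Step 7: on WHITE (2,8): turn R to S, flip to black, move to (3,8). |black|=5
Step 8: on WHITE (3,8): turn R to W, flip to black, move to (3,7). |black|=6
Step 9: on WHITE (3,7): turn R to N, flip to black, move to (2,7). |black|=7
Step 10: on BLACK (2,7): turn L to W, flip to white, move to (2,6). |black|=6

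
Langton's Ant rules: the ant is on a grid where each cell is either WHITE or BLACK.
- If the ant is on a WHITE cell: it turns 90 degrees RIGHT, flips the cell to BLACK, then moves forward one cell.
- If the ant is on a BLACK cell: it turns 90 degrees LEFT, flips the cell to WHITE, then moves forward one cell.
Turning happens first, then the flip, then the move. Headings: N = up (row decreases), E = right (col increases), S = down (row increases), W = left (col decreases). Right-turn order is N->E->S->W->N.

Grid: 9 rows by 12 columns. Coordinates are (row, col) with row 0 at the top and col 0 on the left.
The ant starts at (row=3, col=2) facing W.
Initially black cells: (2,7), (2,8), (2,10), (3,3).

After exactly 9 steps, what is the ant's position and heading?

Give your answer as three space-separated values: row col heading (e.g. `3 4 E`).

Step 1: on WHITE (3,2): turn R to N, flip to black, move to (2,2). |black|=5
Step 2: on WHITE (2,2): turn R to E, flip to black, move to (2,3). |black|=6
Step 3: on WHITE (2,3): turn R to S, flip to black, move to (3,3). |black|=7
Step 4: on BLACK (3,3): turn L to E, flip to white, move to (3,4). |black|=6
Step 5: on WHITE (3,4): turn R to S, flip to black, move to (4,4). |black|=7
Step 6: on WHITE (4,4): turn R to W, flip to black, move to (4,3). |black|=8
Step 7: on WHITE (4,3): turn R to N, flip to black, move to (3,3). |black|=9
Step 8: on WHITE (3,3): turn R to E, flip to black, move to (3,4). |black|=10
Step 9: on BLACK (3,4): turn L to N, flip to white, move to (2,4). |black|=9

Answer: 2 4 N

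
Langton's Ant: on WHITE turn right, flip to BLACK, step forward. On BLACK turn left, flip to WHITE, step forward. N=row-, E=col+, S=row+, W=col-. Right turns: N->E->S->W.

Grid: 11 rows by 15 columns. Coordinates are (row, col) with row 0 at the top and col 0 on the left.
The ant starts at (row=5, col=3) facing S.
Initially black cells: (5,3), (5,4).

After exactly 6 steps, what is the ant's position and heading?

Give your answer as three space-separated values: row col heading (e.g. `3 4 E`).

Step 1: on BLACK (5,3): turn L to E, flip to white, move to (5,4). |black|=1
Step 2: on BLACK (5,4): turn L to N, flip to white, move to (4,4). |black|=0
Step 3: on WHITE (4,4): turn R to E, flip to black, move to (4,5). |black|=1
Step 4: on WHITE (4,5): turn R to S, flip to black, move to (5,5). |black|=2
Step 5: on WHITE (5,5): turn R to W, flip to black, move to (5,4). |black|=3
Step 6: on WHITE (5,4): turn R to N, flip to black, move to (4,4). |black|=4

Answer: 4 4 N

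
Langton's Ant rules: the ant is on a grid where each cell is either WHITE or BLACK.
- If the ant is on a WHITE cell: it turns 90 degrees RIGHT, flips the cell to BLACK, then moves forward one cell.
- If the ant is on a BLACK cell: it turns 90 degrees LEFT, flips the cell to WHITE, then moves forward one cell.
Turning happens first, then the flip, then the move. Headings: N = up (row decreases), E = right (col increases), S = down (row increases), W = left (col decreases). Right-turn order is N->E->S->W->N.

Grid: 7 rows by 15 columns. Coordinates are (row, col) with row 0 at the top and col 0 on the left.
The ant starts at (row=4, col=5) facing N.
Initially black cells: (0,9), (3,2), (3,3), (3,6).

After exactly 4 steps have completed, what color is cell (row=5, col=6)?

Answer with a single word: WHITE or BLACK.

Step 1: on WHITE (4,5): turn R to E, flip to black, move to (4,6). |black|=5
Step 2: on WHITE (4,6): turn R to S, flip to black, move to (5,6). |black|=6
Step 3: on WHITE (5,6): turn R to W, flip to black, move to (5,5). |black|=7
Step 4: on WHITE (5,5): turn R to N, flip to black, move to (4,5). |black|=8

Answer: BLACK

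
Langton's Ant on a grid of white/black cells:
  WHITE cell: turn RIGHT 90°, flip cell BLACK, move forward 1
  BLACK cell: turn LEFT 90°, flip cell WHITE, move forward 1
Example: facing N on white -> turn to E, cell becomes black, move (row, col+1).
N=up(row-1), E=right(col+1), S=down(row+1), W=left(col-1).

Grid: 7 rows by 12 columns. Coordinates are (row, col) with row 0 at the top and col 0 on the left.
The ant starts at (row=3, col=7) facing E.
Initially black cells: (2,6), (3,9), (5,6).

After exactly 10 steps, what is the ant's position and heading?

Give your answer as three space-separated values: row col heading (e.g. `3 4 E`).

Step 1: on WHITE (3,7): turn R to S, flip to black, move to (4,7). |black|=4
Step 2: on WHITE (4,7): turn R to W, flip to black, move to (4,6). |black|=5
Step 3: on WHITE (4,6): turn R to N, flip to black, move to (3,6). |black|=6
Step 4: on WHITE (3,6): turn R to E, flip to black, move to (3,7). |black|=7
Step 5: on BLACK (3,7): turn L to N, flip to white, move to (2,7). |black|=6
Step 6: on WHITE (2,7): turn R to E, flip to black, move to (2,8). |black|=7
Step 7: on WHITE (2,8): turn R to S, flip to black, move to (3,8). |black|=8
Step 8: on WHITE (3,8): turn R to W, flip to black, move to (3,7). |black|=9
Step 9: on WHITE (3,7): turn R to N, flip to black, move to (2,7). |black|=10
Step 10: on BLACK (2,7): turn L to W, flip to white, move to (2,6). |black|=9

Answer: 2 6 W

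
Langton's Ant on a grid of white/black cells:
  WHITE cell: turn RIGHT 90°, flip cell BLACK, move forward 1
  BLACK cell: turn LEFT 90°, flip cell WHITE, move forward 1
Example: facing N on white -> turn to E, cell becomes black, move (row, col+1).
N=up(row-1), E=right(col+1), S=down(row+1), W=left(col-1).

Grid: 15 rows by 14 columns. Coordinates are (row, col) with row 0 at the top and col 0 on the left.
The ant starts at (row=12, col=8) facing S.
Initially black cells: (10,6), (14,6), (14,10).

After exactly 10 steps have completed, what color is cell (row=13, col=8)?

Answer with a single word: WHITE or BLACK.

Step 1: on WHITE (12,8): turn R to W, flip to black, move to (12,7). |black|=4
Step 2: on WHITE (12,7): turn R to N, flip to black, move to (11,7). |black|=5
Step 3: on WHITE (11,7): turn R to E, flip to black, move to (11,8). |black|=6
Step 4: on WHITE (11,8): turn R to S, flip to black, move to (12,8). |black|=7
Step 5: on BLACK (12,8): turn L to E, flip to white, move to (12,9). |black|=6
Step 6: on WHITE (12,9): turn R to S, flip to black, move to (13,9). |black|=7
Step 7: on WHITE (13,9): turn R to W, flip to black, move to (13,8). |black|=8
Step 8: on WHITE (13,8): turn R to N, flip to black, move to (12,8). |black|=9
Step 9: on WHITE (12,8): turn R to E, flip to black, move to (12,9). |black|=10
Step 10: on BLACK (12,9): turn L to N, flip to white, move to (11,9). |black|=9

Answer: BLACK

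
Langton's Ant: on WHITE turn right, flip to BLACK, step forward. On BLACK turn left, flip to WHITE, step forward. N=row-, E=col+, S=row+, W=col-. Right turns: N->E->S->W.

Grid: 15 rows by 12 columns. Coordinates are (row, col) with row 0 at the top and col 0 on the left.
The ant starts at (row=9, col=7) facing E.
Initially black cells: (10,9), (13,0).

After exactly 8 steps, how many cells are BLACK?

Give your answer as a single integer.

Answer: 8

Derivation:
Step 1: on WHITE (9,7): turn R to S, flip to black, move to (10,7). |black|=3
Step 2: on WHITE (10,7): turn R to W, flip to black, move to (10,6). |black|=4
Step 3: on WHITE (10,6): turn R to N, flip to black, move to (9,6). |black|=5
Step 4: on WHITE (9,6): turn R to E, flip to black, move to (9,7). |black|=6
Step 5: on BLACK (9,7): turn L to N, flip to white, move to (8,7). |black|=5
Step 6: on WHITE (8,7): turn R to E, flip to black, move to (8,8). |black|=6
Step 7: on WHITE (8,8): turn R to S, flip to black, move to (9,8). |black|=7
Step 8: on WHITE (9,8): turn R to W, flip to black, move to (9,7). |black|=8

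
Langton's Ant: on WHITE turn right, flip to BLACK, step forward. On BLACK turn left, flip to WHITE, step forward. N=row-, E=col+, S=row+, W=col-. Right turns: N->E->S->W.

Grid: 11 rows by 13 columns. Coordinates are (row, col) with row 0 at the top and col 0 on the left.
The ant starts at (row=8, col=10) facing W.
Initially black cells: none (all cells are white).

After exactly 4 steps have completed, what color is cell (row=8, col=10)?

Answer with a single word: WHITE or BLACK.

Step 1: on WHITE (8,10): turn R to N, flip to black, move to (7,10). |black|=1
Step 2: on WHITE (7,10): turn R to E, flip to black, move to (7,11). |black|=2
Step 3: on WHITE (7,11): turn R to S, flip to black, move to (8,11). |black|=3
Step 4: on WHITE (8,11): turn R to W, flip to black, move to (8,10). |black|=4

Answer: BLACK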